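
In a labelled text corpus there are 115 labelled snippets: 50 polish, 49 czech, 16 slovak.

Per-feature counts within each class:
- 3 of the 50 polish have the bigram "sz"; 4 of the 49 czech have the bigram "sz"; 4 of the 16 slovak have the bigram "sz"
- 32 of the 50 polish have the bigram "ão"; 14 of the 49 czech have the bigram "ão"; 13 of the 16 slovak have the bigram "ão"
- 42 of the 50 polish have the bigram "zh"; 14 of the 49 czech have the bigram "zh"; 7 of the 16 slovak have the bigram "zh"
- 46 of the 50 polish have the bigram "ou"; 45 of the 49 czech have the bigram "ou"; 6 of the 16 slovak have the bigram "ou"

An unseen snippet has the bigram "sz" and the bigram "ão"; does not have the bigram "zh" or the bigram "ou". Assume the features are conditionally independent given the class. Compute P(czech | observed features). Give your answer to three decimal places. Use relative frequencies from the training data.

0.054

polish: (50/115) × (3/50) × (32/50) × (8/50) × (4/50) ≈ 0.000213704
czech: (49/115) × (4/49) × (14/49) × (35/49) × (4/49) ≈ 0.000579469
slovak: (16/115) × (4/16) × (13/16) × (9/16) × (10/16) ≈ 0.00993546
P(czech | x) = 0.000579469 / 0.010728633 ≈ 0.054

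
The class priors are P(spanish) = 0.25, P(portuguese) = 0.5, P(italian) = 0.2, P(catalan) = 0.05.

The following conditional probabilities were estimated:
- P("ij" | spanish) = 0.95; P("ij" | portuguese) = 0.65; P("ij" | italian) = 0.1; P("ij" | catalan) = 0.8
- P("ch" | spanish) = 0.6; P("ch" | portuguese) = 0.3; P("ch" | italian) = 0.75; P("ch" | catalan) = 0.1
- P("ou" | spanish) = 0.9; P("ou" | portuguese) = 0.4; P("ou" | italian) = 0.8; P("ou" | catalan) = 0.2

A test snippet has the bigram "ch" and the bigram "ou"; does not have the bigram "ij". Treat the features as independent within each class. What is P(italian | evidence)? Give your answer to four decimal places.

0.7944

spanish: 0.25 × (1−0.95) × 0.6 × 0.9 = 0.00675
portuguese: 0.5 × (1−0.65) × 0.3 × 0.4 = 0.021
italian: 0.2 × (1−0.1) × 0.75 × 0.8 = 0.108
catalan: 0.05 × (1−0.8) × 0.1 × 0.2 = 0.0002
P(italian | x) = 0.108 / 0.13595 ≈ 0.7944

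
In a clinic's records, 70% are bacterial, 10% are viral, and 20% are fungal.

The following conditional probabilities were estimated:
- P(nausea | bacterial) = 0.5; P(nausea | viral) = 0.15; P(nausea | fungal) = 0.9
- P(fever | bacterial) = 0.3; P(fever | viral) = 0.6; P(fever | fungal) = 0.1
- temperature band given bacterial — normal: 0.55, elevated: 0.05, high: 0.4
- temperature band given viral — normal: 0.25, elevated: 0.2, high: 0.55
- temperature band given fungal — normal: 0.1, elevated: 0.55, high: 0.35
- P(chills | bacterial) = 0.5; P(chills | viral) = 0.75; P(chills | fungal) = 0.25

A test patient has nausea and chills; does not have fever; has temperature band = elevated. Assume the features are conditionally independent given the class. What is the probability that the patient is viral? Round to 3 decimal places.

bacterial: 0.7 × 0.5 × (1−0.3) × 0.05 × 0.5 = 0.006125
viral: 0.1 × 0.15 × (1−0.6) × 0.2 × 0.75 = 0.0009
fungal: 0.2 × 0.9 × (1−0.1) × 0.55 × 0.25 = 0.022275
P(viral | x) = 0.0009 / 0.0293 ≈ 0.031

0.031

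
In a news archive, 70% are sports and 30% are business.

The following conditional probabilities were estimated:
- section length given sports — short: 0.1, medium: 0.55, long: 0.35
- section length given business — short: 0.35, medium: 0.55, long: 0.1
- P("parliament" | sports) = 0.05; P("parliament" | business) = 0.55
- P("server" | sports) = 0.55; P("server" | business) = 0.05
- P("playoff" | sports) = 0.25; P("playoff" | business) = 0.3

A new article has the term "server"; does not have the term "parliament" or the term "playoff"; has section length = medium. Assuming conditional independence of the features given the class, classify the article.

sports: 0.7 × 0.55 × (1−0.05) × 0.55 × (1−0.25) = 0.150871875
business: 0.3 × 0.55 × (1−0.55) × 0.05 × (1−0.3) = 0.00259875
Highest score → sports.

sports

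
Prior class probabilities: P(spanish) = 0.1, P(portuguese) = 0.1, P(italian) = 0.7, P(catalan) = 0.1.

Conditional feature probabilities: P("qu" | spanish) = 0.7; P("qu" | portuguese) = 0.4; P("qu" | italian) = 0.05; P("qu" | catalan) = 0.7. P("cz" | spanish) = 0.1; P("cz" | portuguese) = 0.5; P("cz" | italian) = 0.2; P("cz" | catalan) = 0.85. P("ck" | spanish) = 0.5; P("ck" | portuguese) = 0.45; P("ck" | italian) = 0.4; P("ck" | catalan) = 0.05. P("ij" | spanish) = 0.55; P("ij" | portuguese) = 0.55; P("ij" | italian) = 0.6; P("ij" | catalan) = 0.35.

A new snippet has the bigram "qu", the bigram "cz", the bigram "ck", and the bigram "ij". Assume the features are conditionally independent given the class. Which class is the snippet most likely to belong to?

portuguese

spanish: 0.1 × 0.7 × 0.1 × 0.5 × 0.55 = 0.001925
portuguese: 0.1 × 0.4 × 0.5 × 0.45 × 0.55 = 0.00495
italian: 0.7 × 0.05 × 0.2 × 0.4 × 0.6 = 0.00168
catalan: 0.1 × 0.7 × 0.85 × 0.05 × 0.35 = 0.00104125
Highest score → portuguese.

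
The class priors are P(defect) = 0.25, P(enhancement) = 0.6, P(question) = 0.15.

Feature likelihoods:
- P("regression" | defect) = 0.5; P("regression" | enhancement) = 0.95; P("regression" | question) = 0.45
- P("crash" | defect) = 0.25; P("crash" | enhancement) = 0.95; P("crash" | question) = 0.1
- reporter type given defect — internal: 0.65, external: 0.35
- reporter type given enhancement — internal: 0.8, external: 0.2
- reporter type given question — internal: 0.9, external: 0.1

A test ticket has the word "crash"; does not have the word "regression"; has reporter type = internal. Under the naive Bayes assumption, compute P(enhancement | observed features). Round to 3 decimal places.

defect: 0.25 × (1−0.5) × 0.25 × 0.65 = 0.0203125
enhancement: 0.6 × (1−0.95) × 0.95 × 0.8 = 0.0228
question: 0.15 × (1−0.45) × 0.1 × 0.9 = 0.007425
P(enhancement | x) = 0.0228 / 0.0505375 ≈ 0.451

0.451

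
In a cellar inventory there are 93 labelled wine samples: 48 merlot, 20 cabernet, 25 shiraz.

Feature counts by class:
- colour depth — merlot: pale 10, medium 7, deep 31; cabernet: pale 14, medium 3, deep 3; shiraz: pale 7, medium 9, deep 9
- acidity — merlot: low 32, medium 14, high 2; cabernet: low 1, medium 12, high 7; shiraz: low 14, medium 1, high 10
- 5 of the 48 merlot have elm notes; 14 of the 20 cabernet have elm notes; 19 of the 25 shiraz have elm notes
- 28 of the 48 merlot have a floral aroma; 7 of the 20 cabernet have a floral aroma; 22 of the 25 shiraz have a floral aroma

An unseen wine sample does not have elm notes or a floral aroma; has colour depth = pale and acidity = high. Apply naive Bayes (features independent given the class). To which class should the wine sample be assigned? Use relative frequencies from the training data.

merlot: (48/93) × (10/48) × (2/48) × (43/48) × (20/48) ≈ 0.00167233
cabernet: (20/93) × (14/20) × (7/20) × (6/20) × (13/20) ≈ 0.0102742
shiraz: (25/93) × (7/25) × (10/25) × (6/25) × (3/25) ≈ 0.000867097
Highest score → cabernet.

cabernet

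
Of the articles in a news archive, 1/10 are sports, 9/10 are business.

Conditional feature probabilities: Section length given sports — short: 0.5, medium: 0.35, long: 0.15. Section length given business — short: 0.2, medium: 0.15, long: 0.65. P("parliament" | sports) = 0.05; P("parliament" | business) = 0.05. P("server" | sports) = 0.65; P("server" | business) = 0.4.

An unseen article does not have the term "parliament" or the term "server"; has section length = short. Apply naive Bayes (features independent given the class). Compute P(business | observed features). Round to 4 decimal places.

0.8606

sports: 0.1 × 0.5 × (1−0.05) × (1−0.65) = 0.016625
business: 0.9 × 0.2 × (1−0.05) × (1−0.4) = 0.1026
P(business | x) = 0.1026 / 0.119225 ≈ 0.8606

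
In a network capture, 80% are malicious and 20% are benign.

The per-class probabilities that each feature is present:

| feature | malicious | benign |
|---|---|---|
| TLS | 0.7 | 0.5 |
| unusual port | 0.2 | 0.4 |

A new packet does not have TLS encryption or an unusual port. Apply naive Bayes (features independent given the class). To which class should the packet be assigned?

malicious

malicious: 0.8 × (1−0.7) × (1−0.2) = 0.192
benign: 0.2 × (1−0.5) × (1−0.4) = 0.06
Highest score → malicious.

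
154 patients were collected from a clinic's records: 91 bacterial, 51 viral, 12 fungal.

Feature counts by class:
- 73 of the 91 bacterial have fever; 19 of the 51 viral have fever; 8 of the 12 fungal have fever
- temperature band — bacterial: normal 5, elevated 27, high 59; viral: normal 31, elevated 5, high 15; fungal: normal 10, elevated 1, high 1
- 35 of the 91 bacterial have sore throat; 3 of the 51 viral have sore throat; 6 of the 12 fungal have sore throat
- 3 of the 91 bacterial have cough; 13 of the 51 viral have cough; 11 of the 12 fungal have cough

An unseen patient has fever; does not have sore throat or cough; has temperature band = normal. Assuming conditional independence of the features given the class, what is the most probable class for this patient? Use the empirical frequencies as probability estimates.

viral

bacterial: (91/154) × (73/91) × (5/91) × (56/91) × (88/91) ≈ 0.0154995
viral: (51/154) × (19/51) × (31/51) × (48/51) × (38/51) ≈ 0.0525907
fungal: (12/154) × (8/12) × (10/12) × (6/12) × (1/12) ≈ 0.00180375
Highest score → viral.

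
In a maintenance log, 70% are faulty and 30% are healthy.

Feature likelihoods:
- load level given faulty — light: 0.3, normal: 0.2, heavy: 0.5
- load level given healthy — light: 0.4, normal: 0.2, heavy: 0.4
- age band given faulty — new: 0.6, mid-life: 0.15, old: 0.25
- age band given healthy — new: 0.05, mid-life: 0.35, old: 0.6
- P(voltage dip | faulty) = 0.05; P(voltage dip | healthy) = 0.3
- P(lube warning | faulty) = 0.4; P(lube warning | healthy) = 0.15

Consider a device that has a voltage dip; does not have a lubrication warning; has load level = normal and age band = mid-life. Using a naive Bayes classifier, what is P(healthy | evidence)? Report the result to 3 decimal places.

0.895

faulty: 0.7 × 0.2 × 0.15 × 0.05 × (1−0.4) = 0.00063
healthy: 0.3 × 0.2 × 0.35 × 0.3 × (1−0.15) = 0.005355
P(healthy | x) = 0.005355 / 0.005985 ≈ 0.895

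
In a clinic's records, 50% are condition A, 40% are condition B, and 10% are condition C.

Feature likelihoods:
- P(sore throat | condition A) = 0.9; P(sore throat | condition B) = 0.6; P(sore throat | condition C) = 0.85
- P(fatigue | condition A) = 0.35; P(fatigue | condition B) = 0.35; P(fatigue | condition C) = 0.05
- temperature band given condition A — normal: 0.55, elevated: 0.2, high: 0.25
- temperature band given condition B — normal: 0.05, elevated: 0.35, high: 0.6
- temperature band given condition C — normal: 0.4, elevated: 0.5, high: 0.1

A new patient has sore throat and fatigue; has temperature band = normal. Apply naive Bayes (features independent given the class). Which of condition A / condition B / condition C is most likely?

condition A: 0.5 × 0.9 × 0.35 × 0.55 = 0.086625
condition B: 0.4 × 0.6 × 0.35 × 0.05 = 0.0042
condition C: 0.1 × 0.85 × 0.05 × 0.4 = 0.0017
Highest score → condition A.

condition A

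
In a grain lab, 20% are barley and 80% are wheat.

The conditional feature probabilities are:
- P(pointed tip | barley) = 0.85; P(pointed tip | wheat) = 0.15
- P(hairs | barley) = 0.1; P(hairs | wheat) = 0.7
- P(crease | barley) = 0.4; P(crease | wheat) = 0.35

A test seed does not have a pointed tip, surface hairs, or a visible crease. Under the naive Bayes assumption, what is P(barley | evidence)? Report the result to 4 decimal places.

0.1089

barley: 0.2 × (1−0.85) × (1−0.1) × (1−0.4) = 0.0162
wheat: 0.8 × (1−0.15) × (1−0.7) × (1−0.35) = 0.1326
P(barley | x) = 0.0162 / 0.1488 ≈ 0.1089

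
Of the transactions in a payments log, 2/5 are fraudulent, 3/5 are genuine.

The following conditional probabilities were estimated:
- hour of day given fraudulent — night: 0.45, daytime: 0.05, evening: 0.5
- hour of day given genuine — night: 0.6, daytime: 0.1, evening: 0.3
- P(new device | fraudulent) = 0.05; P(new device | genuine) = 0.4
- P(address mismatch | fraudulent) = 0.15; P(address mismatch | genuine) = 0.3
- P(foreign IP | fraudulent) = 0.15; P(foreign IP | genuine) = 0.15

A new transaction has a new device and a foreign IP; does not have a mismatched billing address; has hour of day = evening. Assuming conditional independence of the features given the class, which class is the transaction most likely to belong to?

genuine

fraudulent: 0.4 × 0.5 × 0.05 × (1−0.15) × 0.15 = 0.001275
genuine: 0.6 × 0.3 × 0.4 × (1−0.3) × 0.15 = 0.00756
Highest score → genuine.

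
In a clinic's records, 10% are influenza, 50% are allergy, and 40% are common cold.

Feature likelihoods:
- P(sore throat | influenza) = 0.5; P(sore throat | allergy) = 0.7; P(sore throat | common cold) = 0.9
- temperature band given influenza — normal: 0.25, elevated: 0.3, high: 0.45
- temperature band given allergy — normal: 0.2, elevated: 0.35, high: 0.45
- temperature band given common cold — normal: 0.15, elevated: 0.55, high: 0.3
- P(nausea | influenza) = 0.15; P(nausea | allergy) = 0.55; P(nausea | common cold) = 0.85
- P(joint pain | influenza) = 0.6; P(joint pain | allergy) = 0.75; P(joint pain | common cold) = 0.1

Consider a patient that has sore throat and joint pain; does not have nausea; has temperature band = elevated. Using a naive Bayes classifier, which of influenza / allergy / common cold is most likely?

allergy

influenza: 0.1 × 0.5 × 0.3 × (1−0.15) × 0.6 = 0.00765
allergy: 0.5 × 0.7 × 0.35 × (1−0.55) × 0.75 = 0.04134375
common cold: 0.4 × 0.9 × 0.55 × (1−0.85) × 0.1 = 0.00297
Highest score → allergy.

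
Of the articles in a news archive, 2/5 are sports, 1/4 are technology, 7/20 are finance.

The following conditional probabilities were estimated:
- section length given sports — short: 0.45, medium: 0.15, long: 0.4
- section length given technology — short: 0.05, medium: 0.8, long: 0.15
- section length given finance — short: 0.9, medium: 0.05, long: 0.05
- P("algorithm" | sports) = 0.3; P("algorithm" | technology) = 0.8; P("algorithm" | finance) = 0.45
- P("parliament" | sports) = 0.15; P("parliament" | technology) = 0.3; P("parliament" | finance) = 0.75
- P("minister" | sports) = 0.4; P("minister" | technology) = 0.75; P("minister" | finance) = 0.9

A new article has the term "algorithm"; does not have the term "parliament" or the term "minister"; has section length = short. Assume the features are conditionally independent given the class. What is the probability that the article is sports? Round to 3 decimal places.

0.839

sports: 0.4 × 0.45 × 0.3 × (1−0.15) × (1−0.4) = 0.02754
technology: 0.25 × 0.05 × 0.8 × (1−0.3) × (1−0.75) = 0.00175
finance: 0.35 × 0.9 × 0.45 × (1−0.75) × (1−0.9) = 0.00354375
P(sports | x) = 0.02754 / 0.03283375 ≈ 0.839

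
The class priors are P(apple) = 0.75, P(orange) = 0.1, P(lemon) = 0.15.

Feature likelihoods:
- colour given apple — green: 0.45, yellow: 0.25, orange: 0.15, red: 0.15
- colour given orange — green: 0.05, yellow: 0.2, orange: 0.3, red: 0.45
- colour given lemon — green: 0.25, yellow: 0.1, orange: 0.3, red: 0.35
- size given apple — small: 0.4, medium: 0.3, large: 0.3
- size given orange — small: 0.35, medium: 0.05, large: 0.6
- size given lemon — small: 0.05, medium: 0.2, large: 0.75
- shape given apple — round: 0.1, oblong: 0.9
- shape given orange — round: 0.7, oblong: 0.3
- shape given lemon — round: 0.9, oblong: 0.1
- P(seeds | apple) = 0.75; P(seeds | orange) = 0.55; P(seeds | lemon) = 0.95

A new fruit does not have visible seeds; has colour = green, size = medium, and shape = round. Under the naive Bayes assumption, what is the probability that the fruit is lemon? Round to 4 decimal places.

apple: 0.75 × 0.45 × 0.3 × 0.1 × (1−0.75) = 0.00253125
orange: 0.1 × 0.05 × 0.05 × 0.7 × (1−0.55) = 0.00007875
lemon: 0.15 × 0.25 × 0.2 × 0.9 × (1−0.95) = 0.0003375
P(lemon | x) = 0.0003375 / 0.0029475 ≈ 0.1145

0.1145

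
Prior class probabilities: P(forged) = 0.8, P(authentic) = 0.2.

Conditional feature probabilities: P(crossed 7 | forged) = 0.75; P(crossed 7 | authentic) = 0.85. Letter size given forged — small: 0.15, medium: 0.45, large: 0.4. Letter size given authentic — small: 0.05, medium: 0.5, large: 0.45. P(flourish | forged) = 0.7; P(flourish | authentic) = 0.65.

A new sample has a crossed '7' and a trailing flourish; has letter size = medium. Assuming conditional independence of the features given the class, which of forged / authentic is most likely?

forged

forged: 0.8 × 0.75 × 0.45 × 0.7 = 0.189
authentic: 0.2 × 0.85 × 0.5 × 0.65 = 0.05525
Highest score → forged.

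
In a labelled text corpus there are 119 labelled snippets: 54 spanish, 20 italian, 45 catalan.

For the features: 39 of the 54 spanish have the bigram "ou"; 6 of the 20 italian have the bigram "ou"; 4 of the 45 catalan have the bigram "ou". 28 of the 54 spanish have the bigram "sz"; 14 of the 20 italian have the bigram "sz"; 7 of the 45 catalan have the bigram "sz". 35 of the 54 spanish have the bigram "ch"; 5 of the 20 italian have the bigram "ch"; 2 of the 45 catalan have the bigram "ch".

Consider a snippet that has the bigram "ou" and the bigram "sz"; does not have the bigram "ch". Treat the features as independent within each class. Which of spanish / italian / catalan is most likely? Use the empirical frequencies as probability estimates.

spanish: (54/119) × (39/54) × (28/54) × (19/54) ≈ 0.0597918
italian: (20/119) × (6/20) × (14/20) × (15/20) ≈ 0.0264706
catalan: (45/119) × (4/45) × (7/45) × (43/45) ≈ 0.00499637
Highest score → spanish.

spanish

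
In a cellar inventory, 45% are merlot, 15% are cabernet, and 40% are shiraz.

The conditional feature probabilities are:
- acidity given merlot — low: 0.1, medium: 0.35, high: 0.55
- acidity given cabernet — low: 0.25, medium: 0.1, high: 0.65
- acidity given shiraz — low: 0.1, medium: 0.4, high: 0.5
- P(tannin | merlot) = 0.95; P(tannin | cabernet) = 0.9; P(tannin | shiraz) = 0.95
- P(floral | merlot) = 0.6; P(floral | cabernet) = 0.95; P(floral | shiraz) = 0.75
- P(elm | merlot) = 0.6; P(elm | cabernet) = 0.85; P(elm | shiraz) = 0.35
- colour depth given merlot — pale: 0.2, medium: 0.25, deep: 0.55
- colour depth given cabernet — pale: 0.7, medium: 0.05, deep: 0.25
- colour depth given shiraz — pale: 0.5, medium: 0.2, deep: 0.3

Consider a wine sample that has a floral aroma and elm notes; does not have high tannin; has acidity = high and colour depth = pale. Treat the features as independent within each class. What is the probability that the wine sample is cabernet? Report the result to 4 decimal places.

0.7144

merlot: 0.45 × 0.55 × (1−0.95) × 0.6 × 0.6 × 0.2 = 0.000891
cabernet: 0.15 × 0.65 × (1−0.9) × 0.95 × 0.85 × 0.7 = 0.0055111875
shiraz: 0.4 × 0.5 × (1−0.95) × 0.75 × 0.35 × 0.5 = 0.0013125
P(cabernet | x) = 0.0055111875 / 0.0077146875 ≈ 0.7144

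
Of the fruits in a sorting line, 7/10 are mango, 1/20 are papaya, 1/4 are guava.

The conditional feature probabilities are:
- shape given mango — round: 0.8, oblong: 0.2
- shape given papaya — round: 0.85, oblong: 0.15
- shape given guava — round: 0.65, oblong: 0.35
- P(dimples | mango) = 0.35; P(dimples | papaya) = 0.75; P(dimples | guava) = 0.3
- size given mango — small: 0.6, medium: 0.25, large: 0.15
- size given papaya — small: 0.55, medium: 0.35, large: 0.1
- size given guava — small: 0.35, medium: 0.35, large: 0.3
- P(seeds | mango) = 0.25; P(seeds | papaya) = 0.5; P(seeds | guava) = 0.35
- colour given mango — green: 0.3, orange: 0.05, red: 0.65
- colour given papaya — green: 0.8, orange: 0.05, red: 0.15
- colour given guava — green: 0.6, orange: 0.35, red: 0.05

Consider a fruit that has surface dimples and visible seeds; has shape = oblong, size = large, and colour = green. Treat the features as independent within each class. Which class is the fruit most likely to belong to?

mango: 0.7 × 0.2 × 0.35 × 0.15 × 0.25 × 0.3 = 0.00055125
papaya: 0.05 × 0.15 × 0.75 × 0.1 × 0.5 × 0.8 = 0.000225
guava: 0.25 × 0.35 × 0.3 × 0.3 × 0.35 × 0.6 = 0.00165375
Highest score → guava.

guava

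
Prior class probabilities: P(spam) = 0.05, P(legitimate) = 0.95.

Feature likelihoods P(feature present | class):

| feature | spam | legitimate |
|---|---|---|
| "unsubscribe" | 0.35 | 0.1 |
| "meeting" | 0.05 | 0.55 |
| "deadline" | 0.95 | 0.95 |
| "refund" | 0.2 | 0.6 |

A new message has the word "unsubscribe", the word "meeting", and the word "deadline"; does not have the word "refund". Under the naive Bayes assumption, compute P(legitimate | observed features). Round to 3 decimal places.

spam: 0.05 × 0.35 × 0.05 × 0.95 × (1−0.2) = 0.000665
legitimate: 0.95 × 0.1 × 0.55 × 0.95 × (1−0.6) = 0.019855
P(legitimate | x) = 0.019855 / 0.02052 ≈ 0.968

0.968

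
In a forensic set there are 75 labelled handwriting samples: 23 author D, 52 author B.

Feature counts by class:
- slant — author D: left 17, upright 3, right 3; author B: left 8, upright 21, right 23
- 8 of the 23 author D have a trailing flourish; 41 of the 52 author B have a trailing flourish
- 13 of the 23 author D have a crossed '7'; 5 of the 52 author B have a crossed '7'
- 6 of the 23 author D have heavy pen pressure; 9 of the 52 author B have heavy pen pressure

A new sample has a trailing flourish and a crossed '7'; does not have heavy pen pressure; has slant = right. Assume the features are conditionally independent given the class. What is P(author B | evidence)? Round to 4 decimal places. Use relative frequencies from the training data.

author D: (23/75) × (3/23) × (8/23) × (13/23) × (17/23) ≈ 0.00581244
author B: (52/75) × (23/52) × (41/52) × (5/52) × (43/52) ≈ 0.0192256
P(author B | x) = 0.0192256 / 0.02503804 ≈ 0.7679

0.7679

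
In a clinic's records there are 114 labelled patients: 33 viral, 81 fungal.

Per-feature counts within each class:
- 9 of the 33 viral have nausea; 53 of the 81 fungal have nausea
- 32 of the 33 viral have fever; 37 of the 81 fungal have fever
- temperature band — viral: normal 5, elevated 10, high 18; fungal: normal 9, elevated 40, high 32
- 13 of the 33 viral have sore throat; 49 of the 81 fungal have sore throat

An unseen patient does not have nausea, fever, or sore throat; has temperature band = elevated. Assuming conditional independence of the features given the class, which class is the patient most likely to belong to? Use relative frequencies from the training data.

viral: (33/114) × (24/33) × (1/33) × (10/33) × (20/33) ≈ 0.00117164
fungal: (81/114) × (28/81) × (44/81) × (40/81) × (32/81) ≈ 0.0260292
Highest score → fungal.

fungal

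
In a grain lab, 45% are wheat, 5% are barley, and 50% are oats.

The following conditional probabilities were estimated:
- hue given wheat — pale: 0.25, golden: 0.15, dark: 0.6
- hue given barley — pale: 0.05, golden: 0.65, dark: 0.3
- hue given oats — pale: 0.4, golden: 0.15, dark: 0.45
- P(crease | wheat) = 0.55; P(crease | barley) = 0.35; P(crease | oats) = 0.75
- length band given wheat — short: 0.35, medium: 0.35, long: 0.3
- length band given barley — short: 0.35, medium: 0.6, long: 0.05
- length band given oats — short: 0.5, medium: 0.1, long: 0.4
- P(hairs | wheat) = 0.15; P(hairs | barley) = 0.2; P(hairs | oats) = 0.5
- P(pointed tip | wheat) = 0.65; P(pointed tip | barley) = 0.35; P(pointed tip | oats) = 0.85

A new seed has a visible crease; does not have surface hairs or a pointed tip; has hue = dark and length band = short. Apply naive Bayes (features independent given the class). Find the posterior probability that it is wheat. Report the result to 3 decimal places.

wheat: 0.45 × 0.6 × 0.55 × 0.35 × (1−0.15) × (1−0.65) = 0.0154625625
barley: 0.05 × 0.3 × 0.35 × 0.35 × (1−0.2) × (1−0.35) = 0.0009555
oats: 0.5 × 0.45 × 0.75 × 0.5 × (1−0.5) × (1−0.85) = 0.006328125
P(wheat | x) = 0.0154625625 / 0.0227461875 ≈ 0.680

0.680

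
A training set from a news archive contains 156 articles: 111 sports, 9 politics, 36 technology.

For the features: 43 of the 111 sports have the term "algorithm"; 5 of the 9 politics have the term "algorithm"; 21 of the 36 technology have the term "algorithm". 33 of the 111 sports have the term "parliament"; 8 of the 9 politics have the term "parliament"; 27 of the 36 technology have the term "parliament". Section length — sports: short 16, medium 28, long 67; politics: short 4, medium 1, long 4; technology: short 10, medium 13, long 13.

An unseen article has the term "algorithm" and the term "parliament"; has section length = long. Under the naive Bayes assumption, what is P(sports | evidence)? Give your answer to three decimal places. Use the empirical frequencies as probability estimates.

sports: (111/156) × (43/111) × (33/111) × (67/111) ≈ 0.0494637
politics: (9/156) × (5/9) × (8/9) × (4/9) ≈ 0.0126622
technology: (36/156) × (21/36) × (27/36) × (13/36) ≈ 0.0364583
P(sports | x) = 0.0494637 / 0.0985842 ≈ 0.502

0.502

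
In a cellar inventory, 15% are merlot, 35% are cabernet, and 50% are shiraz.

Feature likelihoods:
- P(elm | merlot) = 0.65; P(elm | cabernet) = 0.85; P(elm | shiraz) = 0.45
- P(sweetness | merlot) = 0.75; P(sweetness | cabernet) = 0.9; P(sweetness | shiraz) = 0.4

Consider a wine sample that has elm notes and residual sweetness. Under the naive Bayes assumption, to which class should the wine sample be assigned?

cabernet

merlot: 0.15 × 0.65 × 0.75 = 0.073125
cabernet: 0.35 × 0.85 × 0.9 = 0.26775
shiraz: 0.5 × 0.45 × 0.4 = 0.09
Highest score → cabernet.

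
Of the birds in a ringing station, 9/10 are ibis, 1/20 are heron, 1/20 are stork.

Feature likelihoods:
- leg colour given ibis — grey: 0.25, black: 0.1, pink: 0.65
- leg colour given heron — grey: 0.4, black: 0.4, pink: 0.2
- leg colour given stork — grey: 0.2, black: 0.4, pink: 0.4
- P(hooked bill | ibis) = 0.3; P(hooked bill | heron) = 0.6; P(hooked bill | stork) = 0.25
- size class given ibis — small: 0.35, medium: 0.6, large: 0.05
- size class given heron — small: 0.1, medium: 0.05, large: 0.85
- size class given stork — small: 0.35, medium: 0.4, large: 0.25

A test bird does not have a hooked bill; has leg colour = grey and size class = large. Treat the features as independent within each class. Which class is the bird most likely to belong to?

ibis: 0.9 × 0.25 × (1−0.3) × 0.05 = 0.007875
heron: 0.05 × 0.4 × (1−0.6) × 0.85 = 0.0068
stork: 0.05 × 0.2 × (1−0.25) × 0.25 = 0.001875
Highest score → ibis.

ibis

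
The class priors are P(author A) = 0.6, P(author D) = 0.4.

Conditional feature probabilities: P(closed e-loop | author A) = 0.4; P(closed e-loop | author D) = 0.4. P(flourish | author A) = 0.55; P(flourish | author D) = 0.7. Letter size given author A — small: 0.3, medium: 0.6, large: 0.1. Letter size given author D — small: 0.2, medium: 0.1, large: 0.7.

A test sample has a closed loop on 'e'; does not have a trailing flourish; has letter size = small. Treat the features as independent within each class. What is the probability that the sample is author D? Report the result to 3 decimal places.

0.229

author A: 0.6 × 0.4 × (1−0.55) × 0.3 = 0.0324
author D: 0.4 × 0.4 × (1−0.7) × 0.2 = 0.0096
P(author D | x) = 0.0096 / 0.042 ≈ 0.229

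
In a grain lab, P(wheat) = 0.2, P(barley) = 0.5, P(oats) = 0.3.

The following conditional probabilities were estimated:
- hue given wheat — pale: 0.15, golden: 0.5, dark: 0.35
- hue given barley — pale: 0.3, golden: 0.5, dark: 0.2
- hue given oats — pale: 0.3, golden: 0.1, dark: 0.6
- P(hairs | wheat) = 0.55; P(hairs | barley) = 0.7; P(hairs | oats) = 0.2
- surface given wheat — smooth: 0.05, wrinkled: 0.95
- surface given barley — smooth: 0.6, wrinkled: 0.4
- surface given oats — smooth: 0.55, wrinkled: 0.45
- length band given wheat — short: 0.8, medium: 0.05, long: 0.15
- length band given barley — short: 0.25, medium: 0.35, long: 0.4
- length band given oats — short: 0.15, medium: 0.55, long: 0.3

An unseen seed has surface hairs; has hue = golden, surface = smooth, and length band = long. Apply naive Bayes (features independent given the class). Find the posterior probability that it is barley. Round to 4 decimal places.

0.9677

wheat: 0.2 × 0.5 × 0.55 × 0.05 × 0.15 = 0.0004125
barley: 0.5 × 0.5 × 0.7 × 0.6 × 0.4 = 0.042
oats: 0.3 × 0.1 × 0.2 × 0.55 × 0.3 = 0.00099
P(barley | x) = 0.042 / 0.0434025 ≈ 0.9677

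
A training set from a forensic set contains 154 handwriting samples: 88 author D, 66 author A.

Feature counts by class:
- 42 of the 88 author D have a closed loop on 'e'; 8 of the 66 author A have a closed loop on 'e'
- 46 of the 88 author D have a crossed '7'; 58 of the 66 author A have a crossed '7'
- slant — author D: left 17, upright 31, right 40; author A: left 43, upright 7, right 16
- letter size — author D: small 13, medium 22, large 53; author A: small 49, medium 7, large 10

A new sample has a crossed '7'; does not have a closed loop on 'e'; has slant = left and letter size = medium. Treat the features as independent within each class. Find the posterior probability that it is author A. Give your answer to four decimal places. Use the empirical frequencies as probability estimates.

author D: (88/154) × (46/88) × (46/88) × (17/88) × (22/88) ≈ 0.00754082
author A: (66/154) × (58/66) × (58/66) × (43/66) × (7/66) ≈ 0.0228702
P(author A | x) = 0.0228702 / 0.03041102 ≈ 0.7520

0.7520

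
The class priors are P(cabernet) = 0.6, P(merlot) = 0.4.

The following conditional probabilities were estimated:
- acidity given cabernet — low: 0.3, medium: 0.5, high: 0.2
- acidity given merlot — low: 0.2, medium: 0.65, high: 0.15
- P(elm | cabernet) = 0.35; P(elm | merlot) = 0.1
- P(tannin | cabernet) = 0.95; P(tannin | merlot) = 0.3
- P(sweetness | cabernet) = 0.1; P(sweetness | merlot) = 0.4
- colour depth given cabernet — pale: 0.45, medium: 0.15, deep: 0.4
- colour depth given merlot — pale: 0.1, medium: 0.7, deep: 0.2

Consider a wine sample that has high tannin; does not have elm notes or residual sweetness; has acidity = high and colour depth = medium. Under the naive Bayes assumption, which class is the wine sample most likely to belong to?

cabernet

cabernet: 0.6 × 0.2 × (1−0.35) × 0.95 × (1−0.1) × 0.15 = 0.0100035
merlot: 0.4 × 0.15 × (1−0.1) × 0.3 × (1−0.4) × 0.7 = 0.006804
Highest score → cabernet.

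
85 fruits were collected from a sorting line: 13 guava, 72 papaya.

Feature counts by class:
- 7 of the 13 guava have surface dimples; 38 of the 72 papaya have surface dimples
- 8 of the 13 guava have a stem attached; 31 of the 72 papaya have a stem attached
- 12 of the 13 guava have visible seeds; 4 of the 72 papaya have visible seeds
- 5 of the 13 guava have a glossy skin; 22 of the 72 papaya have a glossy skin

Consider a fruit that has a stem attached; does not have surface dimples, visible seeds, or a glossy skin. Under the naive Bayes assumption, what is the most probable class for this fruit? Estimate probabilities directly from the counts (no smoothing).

guava: (13/85) × (6/13) × (8/13) × (1/13) × (8/13) ≈ 0.00205628
papaya: (72/85) × (34/72) × (31/72) × (68/72) × (50/72) ≈ 0.112954
Highest score → papaya.

papaya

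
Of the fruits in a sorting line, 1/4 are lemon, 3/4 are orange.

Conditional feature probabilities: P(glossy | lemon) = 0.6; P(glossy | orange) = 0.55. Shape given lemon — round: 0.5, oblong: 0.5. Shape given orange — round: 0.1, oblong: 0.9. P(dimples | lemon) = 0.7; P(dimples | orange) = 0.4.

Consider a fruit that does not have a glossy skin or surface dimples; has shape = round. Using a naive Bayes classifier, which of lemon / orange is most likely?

orange

lemon: 0.25 × (1−0.6) × 0.5 × (1−0.7) = 0.015
orange: 0.75 × (1−0.55) × 0.1 × (1−0.4) = 0.02025
Highest score → orange.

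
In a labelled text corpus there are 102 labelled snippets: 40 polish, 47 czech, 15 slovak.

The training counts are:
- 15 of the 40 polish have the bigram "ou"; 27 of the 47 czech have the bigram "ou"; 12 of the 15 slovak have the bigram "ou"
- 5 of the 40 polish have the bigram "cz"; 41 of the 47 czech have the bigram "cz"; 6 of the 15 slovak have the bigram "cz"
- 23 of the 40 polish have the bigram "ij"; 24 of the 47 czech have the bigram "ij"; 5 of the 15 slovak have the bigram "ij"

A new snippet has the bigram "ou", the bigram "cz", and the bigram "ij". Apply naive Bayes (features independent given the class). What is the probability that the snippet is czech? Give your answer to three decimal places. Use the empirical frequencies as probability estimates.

polish: (40/102) × (15/40) × (5/40) × (23/40) ≈ 0.0105699
czech: (47/102) × (27/47) × (41/47) × (24/47) ≈ 0.117913
slovak: (15/102) × (12/15) × (6/15) × (5/15) ≈ 0.0156863
P(czech | x) = 0.117913 / 0.1441692 ≈ 0.818

0.818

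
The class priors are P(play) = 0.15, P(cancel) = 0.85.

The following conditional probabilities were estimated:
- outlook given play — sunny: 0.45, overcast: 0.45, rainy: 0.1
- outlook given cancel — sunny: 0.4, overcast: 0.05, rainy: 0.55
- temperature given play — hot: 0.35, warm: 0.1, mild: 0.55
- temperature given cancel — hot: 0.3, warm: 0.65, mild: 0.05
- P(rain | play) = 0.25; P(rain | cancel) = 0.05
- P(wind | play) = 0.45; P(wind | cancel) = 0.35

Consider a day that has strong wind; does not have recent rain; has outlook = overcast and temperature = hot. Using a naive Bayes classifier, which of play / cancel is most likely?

play: 0.15 × 0.45 × 0.35 × (1−0.25) × 0.45 = 0.0079734375
cancel: 0.85 × 0.05 × 0.3 × (1−0.05) × 0.35 = 0.004239375
Highest score → play.

play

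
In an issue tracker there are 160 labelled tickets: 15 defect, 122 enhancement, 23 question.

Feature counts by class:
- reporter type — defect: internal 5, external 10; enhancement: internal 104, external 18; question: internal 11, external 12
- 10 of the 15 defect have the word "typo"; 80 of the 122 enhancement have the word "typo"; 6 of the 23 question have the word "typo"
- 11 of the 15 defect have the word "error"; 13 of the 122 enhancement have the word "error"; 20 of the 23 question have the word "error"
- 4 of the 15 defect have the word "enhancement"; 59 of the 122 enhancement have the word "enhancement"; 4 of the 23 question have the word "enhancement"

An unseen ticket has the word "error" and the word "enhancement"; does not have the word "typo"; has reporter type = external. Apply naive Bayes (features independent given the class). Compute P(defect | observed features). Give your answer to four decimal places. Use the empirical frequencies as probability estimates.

defect: (15/160) × (10/15) × (5/15) × (11/15) × (4/15) ≈ 0.00407407
enhancement: (122/160) × (18/122) × (42/122) × (13/122) × (59/122) ≈ 0.0019958
question: (23/160) × (12/23) × (17/23) × (20/23) × (4/23) ≈ 0.00838333
P(defect | x) = 0.00407407 / 0.0144532 ≈ 0.2819

0.2819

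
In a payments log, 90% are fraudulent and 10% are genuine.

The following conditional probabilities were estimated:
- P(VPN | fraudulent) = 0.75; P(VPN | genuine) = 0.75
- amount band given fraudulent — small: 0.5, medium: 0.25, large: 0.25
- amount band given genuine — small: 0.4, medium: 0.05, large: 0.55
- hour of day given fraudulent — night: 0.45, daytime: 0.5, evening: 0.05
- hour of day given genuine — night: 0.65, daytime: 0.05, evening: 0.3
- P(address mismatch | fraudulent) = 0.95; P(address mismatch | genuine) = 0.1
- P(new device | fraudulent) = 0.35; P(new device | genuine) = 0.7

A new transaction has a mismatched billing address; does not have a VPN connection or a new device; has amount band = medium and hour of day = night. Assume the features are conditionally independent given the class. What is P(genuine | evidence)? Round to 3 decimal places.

fraudulent: 0.9 × (1−0.75) × 0.25 × 0.45 × 0.95 × (1−0.35) = 0.01563046875
genuine: 0.1 × (1−0.75) × 0.05 × 0.65 × 0.1 × (1−0.7) = 0.000024375
P(genuine | x) = 0.000024375 / 0.01565484375 ≈ 0.002

0.002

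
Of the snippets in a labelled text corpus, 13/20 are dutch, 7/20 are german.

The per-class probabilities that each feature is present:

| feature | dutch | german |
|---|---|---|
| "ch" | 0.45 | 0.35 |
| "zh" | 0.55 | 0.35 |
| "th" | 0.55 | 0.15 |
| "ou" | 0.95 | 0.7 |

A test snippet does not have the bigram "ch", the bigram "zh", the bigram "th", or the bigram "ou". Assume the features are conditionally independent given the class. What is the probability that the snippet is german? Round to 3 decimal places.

dutch: 0.65 × (1−0.45) × (1−0.55) × (1−0.55) × (1−0.95) = 0.0036196875
german: 0.35 × (1−0.35) × (1−0.35) × (1−0.15) × (1−0.7) = 0.037708125
P(german | x) = 0.037708125 / 0.0413278125 ≈ 0.912

0.912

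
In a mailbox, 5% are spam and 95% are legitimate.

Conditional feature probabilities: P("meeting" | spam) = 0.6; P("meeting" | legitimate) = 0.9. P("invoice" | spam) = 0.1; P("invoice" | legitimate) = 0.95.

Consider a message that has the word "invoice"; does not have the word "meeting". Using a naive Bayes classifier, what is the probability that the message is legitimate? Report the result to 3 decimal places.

0.978

spam: 0.05 × (1−0.6) × 0.1 = 0.002
legitimate: 0.95 × (1−0.9) × 0.95 = 0.09025
P(legitimate | x) = 0.09025 / 0.09225 ≈ 0.978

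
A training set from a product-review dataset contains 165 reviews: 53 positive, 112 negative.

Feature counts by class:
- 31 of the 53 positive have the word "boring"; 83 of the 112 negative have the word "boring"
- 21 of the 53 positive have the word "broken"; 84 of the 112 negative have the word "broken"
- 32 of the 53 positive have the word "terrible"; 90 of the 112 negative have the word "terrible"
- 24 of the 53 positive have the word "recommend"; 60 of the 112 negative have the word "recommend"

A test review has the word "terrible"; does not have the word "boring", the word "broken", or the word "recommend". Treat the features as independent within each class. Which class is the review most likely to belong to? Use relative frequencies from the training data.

positive

positive: (53/165) × (22/53) × (32/53) × (32/53) × (29/53) ≈ 0.0265956
negative: (112/165) × (29/112) × (28/112) × (90/112) × (52/112) ≈ 0.0163932
Highest score → positive.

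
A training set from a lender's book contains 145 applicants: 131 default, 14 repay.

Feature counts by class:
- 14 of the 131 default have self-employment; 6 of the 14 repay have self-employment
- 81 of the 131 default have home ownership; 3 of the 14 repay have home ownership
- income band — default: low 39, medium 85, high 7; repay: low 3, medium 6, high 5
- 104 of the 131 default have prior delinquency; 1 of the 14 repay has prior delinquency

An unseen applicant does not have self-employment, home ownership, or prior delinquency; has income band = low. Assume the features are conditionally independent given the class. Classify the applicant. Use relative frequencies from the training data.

default

default: (131/145) × (117/131) × (50/131) × (39/131) × (27/131) ≈ 0.0188974
repay: (14/145) × (8/14) × (11/14) × (3/14) × (13/14) ≈ 0.00862572
Highest score → default.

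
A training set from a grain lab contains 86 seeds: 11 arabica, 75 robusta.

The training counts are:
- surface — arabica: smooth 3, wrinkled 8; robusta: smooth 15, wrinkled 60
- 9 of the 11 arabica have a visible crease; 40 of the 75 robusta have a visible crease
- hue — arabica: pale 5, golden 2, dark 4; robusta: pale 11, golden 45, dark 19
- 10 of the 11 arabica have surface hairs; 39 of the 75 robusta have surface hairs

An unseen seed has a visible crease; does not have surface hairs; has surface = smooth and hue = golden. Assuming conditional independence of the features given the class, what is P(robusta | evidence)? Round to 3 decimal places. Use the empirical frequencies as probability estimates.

0.983

arabica: (11/86) × (3/11) × (9/11) × (2/11) × (1/11) ≈ 0.000471756
robusta: (75/86) × (15/75) × (40/75) × (45/75) × (36/75) ≈ 0.0267907
P(robusta | x) = 0.0267907 / 0.027262456 ≈ 0.983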